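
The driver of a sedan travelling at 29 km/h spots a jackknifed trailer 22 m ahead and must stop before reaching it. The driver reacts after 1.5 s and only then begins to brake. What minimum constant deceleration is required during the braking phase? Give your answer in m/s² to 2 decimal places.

Required deceleration ≈ 3.27 m/s²

29 km/h ÷ 3.6 = 8.0556 m/s.
Distance covered during reaction = 8.0556 × 1.5 = 12.083 m.
Distance available for braking: 22 − 12.083 = 9.917 m.
v² = 2a·d ⇒ a = v²/(2d) = 8.0556² / (2 × 9.917) = 64.893 / 19.834 = 3.2718 m/s².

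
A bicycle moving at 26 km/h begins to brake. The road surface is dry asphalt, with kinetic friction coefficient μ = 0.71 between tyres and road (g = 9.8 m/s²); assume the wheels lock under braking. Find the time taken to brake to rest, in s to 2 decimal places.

26 km/h ÷ 3.6 = 7.2222 m/s.
a = μg = 0.71 × 9.8 = 6.958 m/s².
Braking time = v/a = 7.2222 / 6.958 = 1.038 s.

Braking time ≈ 1.04 s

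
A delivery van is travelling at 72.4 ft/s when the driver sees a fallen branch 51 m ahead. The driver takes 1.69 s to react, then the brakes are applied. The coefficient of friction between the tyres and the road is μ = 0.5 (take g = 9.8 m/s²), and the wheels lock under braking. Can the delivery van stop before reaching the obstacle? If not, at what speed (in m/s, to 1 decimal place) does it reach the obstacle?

72.4 ft/s × 0.3048 = 22.0675 m/s.
a = μg = 0.5 × 9.8 = 4.900 m/s².
Reaction distance = 22.0675 × 1.69 = 37.294 m.
Braking distance needed to stop: v²/(2a) = 486.975 / 9.800 = 49.691 m, so total needed = 37.294 + 49.691 = 86.985 m > 51 m — it cannot stop.
Distance remaining when braking begins: 51 − 37.294 = 13.706 m.
v² = v₀² − 2a·d = 486.975 − 2 × 4.900 × 13.706 = 352.656 m²/s².
v = √352.656 = 18.779 m/s.

No — it strikes the obstacle at 18.8 m/s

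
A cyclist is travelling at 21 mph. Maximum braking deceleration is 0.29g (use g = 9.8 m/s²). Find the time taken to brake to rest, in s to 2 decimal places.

Braking time ≈ 3.30 s

21 mph × 0.44704 = 9.3878 m/s.
a = 0.29 × 9.8 = 2.842 m/s².
Braking time = v/a = 9.3878 / 2.842 = 3.303 s.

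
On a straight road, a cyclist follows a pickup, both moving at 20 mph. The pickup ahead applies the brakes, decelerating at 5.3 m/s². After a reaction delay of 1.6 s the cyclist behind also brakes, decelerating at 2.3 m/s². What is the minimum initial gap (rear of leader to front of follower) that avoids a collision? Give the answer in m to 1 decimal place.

20 mph × 0.44704 = 8.9408 m/s.
Leader travels v²/(2a_L) = 79.938 / 10.600 = 7.541 m before stopping.
Follower covers v·t_r = 8.9408 × 1.6 = 14.305 m while reacting, then v²/(2a_F) = 79.938 / 4.600 = 17.378 m while braking, for a total of 14.305 + 17.378 = 31.683 m.
Since a_F ≤ a_L and the follower starts braking later, the follower is never slower than the leader, so the closest approach is when both have stopped.
Minimum gap = 31.683 − 7.541 = 24.142 m.

Minimum gap ≈ 24.1 m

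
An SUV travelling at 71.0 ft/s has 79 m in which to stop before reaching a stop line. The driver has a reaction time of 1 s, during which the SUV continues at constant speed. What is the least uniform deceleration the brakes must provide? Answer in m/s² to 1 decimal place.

Required deceleration ≈ 4.1 m/s²

71 ft/s × 0.3048 = 21.6408 m/s.
Distance covered during reaction = 21.6408 × 1 = 21.641 m.
Distance available for braking: 79 − 21.641 = 57.359 m.
v² = 2a·d ⇒ a = v²/(2d) = 21.6408² / (2 × 57.359) = 468.324 / 114.718 = 4.0824 m/s².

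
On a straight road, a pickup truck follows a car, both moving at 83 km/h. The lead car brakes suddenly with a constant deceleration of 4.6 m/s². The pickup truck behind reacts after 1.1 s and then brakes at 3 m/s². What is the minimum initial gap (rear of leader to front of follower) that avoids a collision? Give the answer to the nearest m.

83 km/h ÷ 3.6 = 23.0556 m/s.
Leader travels v²/(2a_L) = 531.561 / 9.200 = 57.778 m before stopping.
Follower covers v·t_r = 23.0556 × 1.1 = 25.361 m while reacting, then v²/(2a_F) = 531.561 / 6.000 = 88.594 m while braking, for a total of 25.361 + 88.594 = 113.955 m.
Since a_F ≤ a_L and the follower starts braking later, the follower is never slower than the leader, so the closest approach is when both have stopped.
Minimum gap = 113.955 − 57.778 = 56.177 m.

Minimum gap ≈ 56 m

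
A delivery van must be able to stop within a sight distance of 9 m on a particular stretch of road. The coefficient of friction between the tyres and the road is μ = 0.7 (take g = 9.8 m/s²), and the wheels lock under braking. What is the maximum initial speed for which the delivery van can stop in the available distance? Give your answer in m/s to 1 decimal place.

a = μg = 0.7 × 9.8 = 6.860 m/s².
v²/(2a) = d ⇒ v = √(2 × 6.860 × 9) = √123.48 = 11.1122 m/s.

Maximum speed ≈ 11.1 m/s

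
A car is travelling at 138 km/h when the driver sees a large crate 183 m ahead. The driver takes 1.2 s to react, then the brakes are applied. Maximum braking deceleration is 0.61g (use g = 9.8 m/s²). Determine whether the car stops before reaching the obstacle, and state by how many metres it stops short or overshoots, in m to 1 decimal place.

Yes — it stops 14.1 m short of the obstacle

138 km/h ÷ 3.6 = 38.3333 m/s.
a = 0.61 × 9.8 = 5.978 m/s².
Reaction distance = 38.3333 × 1.2 = 46.000 m.
Braking distance = v²/(2a) = 1469.442 / 11.956 = 122.904 m.
Total stopping distance = 46.000 + 122.904 = 168.904 m, vs 183 m available — it stops with 183 − 168.904 = 14.096 m to spare.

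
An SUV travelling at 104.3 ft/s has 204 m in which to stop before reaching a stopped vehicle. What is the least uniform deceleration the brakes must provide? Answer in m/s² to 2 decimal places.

104.3 ft/s × 0.3048 = 31.7906 m/s.
v² = 2a·d ⇒ a = v²/(2d) = 31.7906² / (2 × 204.000) = 1010.642 / 408.000 = 2.4771 m/s².

Required deceleration ≈ 2.48 m/s²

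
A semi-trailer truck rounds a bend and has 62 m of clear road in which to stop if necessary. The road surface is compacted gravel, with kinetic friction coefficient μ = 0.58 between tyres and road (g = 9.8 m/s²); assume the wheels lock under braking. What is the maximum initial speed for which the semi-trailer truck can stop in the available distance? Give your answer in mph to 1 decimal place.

a = μg = 0.58 × 9.8 = 5.684 m/s².
v²/(2a) = d ⇒ v = √(2 × 5.684 × 62) = √704.82 = 26.5484 m/s.
26.5484 m/s ÷ 0.44704 = 59.387 mph.

Maximum speed ≈ 59.4 mph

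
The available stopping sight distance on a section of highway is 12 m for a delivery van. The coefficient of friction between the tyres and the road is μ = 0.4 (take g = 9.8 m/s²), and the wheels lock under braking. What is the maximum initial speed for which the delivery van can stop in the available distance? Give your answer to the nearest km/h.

Maximum speed ≈ 35 km/h

a = μg = 0.4 × 9.8 = 3.920 m/s².
v²/(2a) = d ⇒ v = √(2 × 3.920 × 12) = √94.08 = 9.6995 m/s.
9.6995 m/s × 3.6 = 34.918 km/h.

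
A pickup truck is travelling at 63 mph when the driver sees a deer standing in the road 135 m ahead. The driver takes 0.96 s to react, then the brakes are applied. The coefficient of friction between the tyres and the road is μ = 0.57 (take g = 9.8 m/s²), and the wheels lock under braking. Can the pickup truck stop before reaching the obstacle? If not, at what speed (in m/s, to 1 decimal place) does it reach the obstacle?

63 mph × 0.44704 = 28.1635 m/s.
a = μg = 0.57 × 9.8 = 5.586 m/s².
Reaction distance = 28.1635 × 0.96 = 27.037 m.
Braking distance = v²/(2a) = 793.183 / 11.172 = 70.997 m.
Total stopping distance = 27.037 + 70.997 = 98.034 m, vs 135 m available — it stops with 135 − 98.034 = 36.966 m to spare.

Yes — it stops about 37.0 m short of the obstacle, so it never reaches it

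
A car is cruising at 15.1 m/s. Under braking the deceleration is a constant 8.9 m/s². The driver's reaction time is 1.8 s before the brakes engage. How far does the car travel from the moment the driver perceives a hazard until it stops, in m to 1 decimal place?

Reaction distance = v·t_r = 15.1000 × 1.8 = 27.180 m.
Braking distance = v²/(2a) = 15.1000² / (2 × 8.900) = 228.010 / 17.800 = 12.810 m.
Total = 27.180 + 12.810 = 39.990 m.

Total stopping distance ≈ 40.0 m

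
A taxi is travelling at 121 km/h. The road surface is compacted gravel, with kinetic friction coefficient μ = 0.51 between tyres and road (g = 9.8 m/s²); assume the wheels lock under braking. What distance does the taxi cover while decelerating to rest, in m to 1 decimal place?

121 km/h ÷ 3.6 = 33.6111 m/s.
a = μg = 0.51 × 9.8 = 4.998 m/s².
Braking distance = v²/(2a) = 33.6111² / (2 × 4.998) = 1129.706 / 9.996 = 113.016 m.

Braking distance ≈ 113.0 m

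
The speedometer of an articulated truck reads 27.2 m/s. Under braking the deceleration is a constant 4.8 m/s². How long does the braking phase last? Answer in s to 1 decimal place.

Braking time = v/a = 27.2000 / 4.800 = 5.667 s.

Braking time ≈ 5.7 s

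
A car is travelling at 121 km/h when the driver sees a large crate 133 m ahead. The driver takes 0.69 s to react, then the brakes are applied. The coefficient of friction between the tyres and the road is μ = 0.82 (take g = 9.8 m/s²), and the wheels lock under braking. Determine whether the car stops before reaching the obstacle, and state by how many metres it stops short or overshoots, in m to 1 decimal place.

Yes — it stops 39.5 m short of the obstacle

121 km/h ÷ 3.6 = 33.6111 m/s.
a = μg = 0.82 × 9.8 = 8.036 m/s².
Reaction distance = 33.6111 × 0.69 = 23.192 m.
Braking distance = v²/(2a) = 1129.706 / 16.072 = 70.290 m.
Total stopping distance = 23.192 + 70.290 = 93.482 m, vs 133 m available — it stops with 133 − 93.482 = 39.518 m to spare.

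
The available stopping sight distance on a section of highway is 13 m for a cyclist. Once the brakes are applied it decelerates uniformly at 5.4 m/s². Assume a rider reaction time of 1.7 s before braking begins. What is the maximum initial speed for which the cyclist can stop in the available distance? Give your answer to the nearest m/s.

Maximum speed ≈ 6 m/s

Stopping distance: v·t_r + v²/(2a) = 13 with t_r = 1.7 s and a = 5.400 m/s².
So v² + 18.360 v − 140.40 = 0.
Positive root: v = −a·t_r + √((a·t_r)² + 2a·d) = −9.180 + √(84.272 + 140.40) = 5.8091 m/s.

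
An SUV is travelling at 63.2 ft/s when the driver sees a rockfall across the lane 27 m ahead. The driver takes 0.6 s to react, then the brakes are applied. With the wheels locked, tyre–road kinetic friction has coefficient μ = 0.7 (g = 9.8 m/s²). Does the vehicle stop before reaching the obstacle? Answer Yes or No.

No

63.2 ft/s × 0.3048 = 19.2634 m/s.
a = μg = 0.7 × 9.8 = 6.860 m/s².
Reaction distance = 19.2634 × 0.6 = 11.558 m.
Braking distance = v²/(2a) = 371.079 / 13.720 = 27.047 m.
Total stopping distance = 11.558 + 27.047 = 38.605 m, vs 27 m available — it cannot stop in time and overshoots by 38.605 − 27 = 11.605 m.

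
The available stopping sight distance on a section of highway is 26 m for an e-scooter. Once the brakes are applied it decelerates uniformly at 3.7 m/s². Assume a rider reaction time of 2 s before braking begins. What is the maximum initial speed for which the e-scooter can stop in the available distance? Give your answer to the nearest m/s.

Stopping distance: v·t_r + v²/(2a) = 26 with t_r = 2 s and a = 3.700 m/s².
So v² + 14.800 v − 192.40 = 0.
Positive root: v = −a·t_r + √((a·t_r)² + 2a·d) = −7.400 + √(54.760 + 192.40) = 8.3213 m/s.

Maximum speed ≈ 8 m/s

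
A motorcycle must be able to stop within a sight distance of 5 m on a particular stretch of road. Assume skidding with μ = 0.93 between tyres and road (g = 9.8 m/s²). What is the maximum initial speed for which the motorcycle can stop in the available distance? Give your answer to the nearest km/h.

a = μg = 0.93 × 9.8 = 9.114 m/s².
v²/(2a) = d ⇒ v = √(2 × 9.114 × 5) = √91.14 = 9.5467 m/s.
9.5467 m/s × 3.6 = 34.368 km/h.

Maximum speed ≈ 34 km/h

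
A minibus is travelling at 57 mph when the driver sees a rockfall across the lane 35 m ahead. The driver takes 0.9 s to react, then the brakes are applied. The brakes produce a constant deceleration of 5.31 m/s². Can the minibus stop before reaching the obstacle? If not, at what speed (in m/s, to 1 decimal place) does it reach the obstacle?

No — it strikes the obstacle at 22.8 m/s

57 mph × 0.44704 = 25.4813 m/s.
Reaction distance = 25.4813 × 0.9 = 22.933 m.
Braking distance needed to stop: v²/(2a) = 649.297 / 10.620 = 61.139 m, so total needed = 22.933 + 61.139 = 84.072 m > 35 m — it cannot stop.
Distance remaining when braking begins: 35 − 22.933 = 12.067 m.
v² = v₀² − 2a·d = 649.297 − 2 × 5.310 × 12.067 = 521.145 m²/s².
v = √521.145 = 22.829 m/s.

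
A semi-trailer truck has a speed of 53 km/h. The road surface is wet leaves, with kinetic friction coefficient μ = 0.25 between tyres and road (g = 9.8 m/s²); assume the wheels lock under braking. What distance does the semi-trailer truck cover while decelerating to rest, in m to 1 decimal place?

53 km/h ÷ 3.6 = 14.7222 m/s.
a = μg = 0.25 × 9.8 = 2.450 m/s².
Braking distance = v²/(2a) = 14.7222² / (2 × 2.450) = 216.743 / 4.900 = 44.233 m.

Braking distance ≈ 44.2 m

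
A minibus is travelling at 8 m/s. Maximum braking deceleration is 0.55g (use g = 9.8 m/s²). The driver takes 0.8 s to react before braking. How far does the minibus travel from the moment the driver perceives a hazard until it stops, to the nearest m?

Total stopping distance ≈ 12 m

a = 0.55 × 9.8 = 5.390 m/s².
Reaction distance = v·t_r = 8.0000 × 0.8 = 6.400 m.
Braking distance = v²/(2a) = 8.0000² / (2 × 5.390) = 64.000 / 10.780 = 5.937 m.
Total = 6.400 + 5.937 = 12.337 m.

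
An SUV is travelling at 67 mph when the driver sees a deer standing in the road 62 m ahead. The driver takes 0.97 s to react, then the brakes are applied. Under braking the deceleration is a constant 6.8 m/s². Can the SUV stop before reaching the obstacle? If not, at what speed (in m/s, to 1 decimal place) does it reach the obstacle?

67 mph × 0.44704 = 29.9517 m/s.
Reaction distance = 29.9517 × 0.97 = 29.053 m.
Braking distance needed to stop: v²/(2a) = 897.104 / 13.600 = 65.964 m, so total needed = 29.053 + 65.964 = 95.017 m > 62 m — it cannot stop.
Distance remaining when braking begins: 62 − 29.053 = 32.947 m.
v² = v₀² − 2a·d = 897.104 − 2 × 6.800 × 32.947 = 449.025 m²/s².
v = √449.025 = 21.190 m/s.

No — it strikes the obstacle at 21.2 m/s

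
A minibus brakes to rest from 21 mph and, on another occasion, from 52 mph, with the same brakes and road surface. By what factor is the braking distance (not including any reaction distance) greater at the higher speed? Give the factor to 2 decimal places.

Braking distance d = v²/(2a), so with a fixed, d ∝ v².
Factor = (52/21)² = 2.4762² = 6.1316.

Factor ≈ 6.13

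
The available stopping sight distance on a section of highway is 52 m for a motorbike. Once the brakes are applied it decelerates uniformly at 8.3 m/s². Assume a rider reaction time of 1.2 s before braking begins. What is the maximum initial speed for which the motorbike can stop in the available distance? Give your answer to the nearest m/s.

Stopping distance: v·t_r + v²/(2a) = 52 with t_r = 1.2 s and a = 8.300 m/s².
So v² + 19.920 v − 863.20 = 0.
Positive root: v = −a·t_r + √((a·t_r)² + 2a·d) = −9.960 + √(99.202 + 863.20) = 21.0626 m/s.

Maximum speed ≈ 21 m/s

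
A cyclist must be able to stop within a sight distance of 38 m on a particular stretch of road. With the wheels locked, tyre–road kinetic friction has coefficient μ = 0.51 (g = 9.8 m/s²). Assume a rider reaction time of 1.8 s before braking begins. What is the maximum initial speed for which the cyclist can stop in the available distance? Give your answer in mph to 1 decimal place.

Maximum speed ≈ 27.9 mph

a = μg = 0.51 × 9.8 = 4.998 m/s².
Stopping distance: v·t_r + v²/(2a) = 38 with t_r = 1.8 s and a = 4.998 m/s².
So v² + 17.993 v − 379.85 = 0.
Positive root: v = −a·t_r + √((a·t_r)² + 2a·d) = −8.996 + √(80.928 + 379.85) = 12.4697 m/s.
12.4697 m/s ÷ 0.44704 = 27.894 mph.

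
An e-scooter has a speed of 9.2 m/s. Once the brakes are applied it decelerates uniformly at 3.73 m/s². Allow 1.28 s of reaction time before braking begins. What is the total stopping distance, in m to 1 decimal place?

Total stopping distance ≈ 23.1 m

Reaction distance = v·t_r = 9.2000 × 1.28 = 11.776 m.
Braking distance = v²/(2a) = 9.2000² / (2 × 3.730) = 84.640 / 7.460 = 11.346 m.
Total = 11.776 + 11.346 = 23.122 m.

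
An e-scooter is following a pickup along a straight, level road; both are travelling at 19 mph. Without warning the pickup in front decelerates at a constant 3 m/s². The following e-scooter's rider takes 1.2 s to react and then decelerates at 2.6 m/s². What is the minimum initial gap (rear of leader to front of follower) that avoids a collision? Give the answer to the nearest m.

19 mph × 0.44704 = 8.4938 m/s.
Leader travels v²/(2a_L) = 72.145 / 6.000 = 12.024 m before stopping.
Follower covers v·t_r = 8.4938 × 1.2 = 10.193 m while reacting, then v²/(2a_F) = 72.145 / 5.200 = 13.874 m while braking, for a total of 10.193 + 13.874 = 24.067 m.
Since a_F ≤ a_L and the follower starts braking later, the follower is never slower than the leader, so the closest approach is when both have stopped.
Minimum gap = 24.067 − 12.024 = 12.043 m.

Minimum gap ≈ 12 m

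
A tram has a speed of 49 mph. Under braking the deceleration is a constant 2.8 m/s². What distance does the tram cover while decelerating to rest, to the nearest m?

49 mph × 0.44704 = 21.9050 m/s.
Braking distance = v²/(2a) = 21.9050² / (2 × 2.800) = 479.829 / 5.600 = 85.684 m.

Braking distance ≈ 86 m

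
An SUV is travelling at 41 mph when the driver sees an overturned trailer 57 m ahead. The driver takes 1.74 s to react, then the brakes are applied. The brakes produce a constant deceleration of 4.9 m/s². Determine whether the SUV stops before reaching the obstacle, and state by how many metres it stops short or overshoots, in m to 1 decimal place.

No — it overshoots by 9.2 m

41 mph × 0.44704 = 18.3286 m/s.
Reaction distance = 18.3286 × 1.74 = 31.892 m.
Braking distance = v²/(2a) = 335.938 / 9.800 = 34.279 m.
Total stopping distance = 31.892 + 34.279 = 66.171 m, vs 57 m available — it cannot stop in time and overshoots by 66.171 − 57 = 9.171 m.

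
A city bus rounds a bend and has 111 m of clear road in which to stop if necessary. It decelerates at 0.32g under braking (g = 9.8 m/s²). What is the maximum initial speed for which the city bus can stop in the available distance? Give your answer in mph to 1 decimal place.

Maximum speed ≈ 59.0 mph

a = 0.32 × 9.8 = 3.136 m/s².
v²/(2a) = d ⇒ v = √(2 × 3.136 × 111) = √696.19 = 26.3854 m/s.
26.3854 m/s ÷ 0.44704 = 59.022 mph.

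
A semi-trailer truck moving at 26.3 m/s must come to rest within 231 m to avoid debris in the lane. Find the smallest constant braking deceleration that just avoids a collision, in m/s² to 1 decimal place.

v² = 2a·d ⇒ a = v²/(2d) = 26.3000² / (2 × 231.000) = 691.690 / 462.000 = 1.4972 m/s².

Required deceleration ≈ 1.5 m/s²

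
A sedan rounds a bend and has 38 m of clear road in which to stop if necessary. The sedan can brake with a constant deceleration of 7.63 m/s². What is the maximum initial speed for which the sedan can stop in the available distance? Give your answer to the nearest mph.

v²/(2a) = d ⇒ v = √(2 × 7.630 × 38) = √579.88 = 24.0807 m/s.
24.0807 m/s ÷ 0.44704 = 53.867 mph.

Maximum speed ≈ 54 mph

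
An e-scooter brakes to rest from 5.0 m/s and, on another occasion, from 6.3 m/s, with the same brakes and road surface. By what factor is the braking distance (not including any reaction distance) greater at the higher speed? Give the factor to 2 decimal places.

Factor ≈ 1.59

Braking distance d = v²/(2a), so with a fixed, d ∝ v².
Factor = (6.3/5.0)² = 1.2600² = 1.5876.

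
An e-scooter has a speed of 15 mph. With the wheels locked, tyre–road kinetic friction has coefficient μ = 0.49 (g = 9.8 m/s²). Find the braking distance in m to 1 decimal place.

Braking distance ≈ 4.7 m

15 mph × 0.44704 = 6.7056 m/s.
a = μg = 0.49 × 9.8 = 4.802 m/s².
Braking distance = v²/(2a) = 6.7056² / (2 × 4.802) = 44.965 / 9.604 = 4.682 m.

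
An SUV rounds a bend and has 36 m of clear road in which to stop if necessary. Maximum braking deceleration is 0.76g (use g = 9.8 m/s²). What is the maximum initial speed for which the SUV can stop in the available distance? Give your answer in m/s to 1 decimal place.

Maximum speed ≈ 23.2 m/s

a = 0.76 × 9.8 = 7.448 m/s².
v²/(2a) = d ⇒ v = √(2 × 7.448 × 36) = √536.26 = 23.1573 m/s.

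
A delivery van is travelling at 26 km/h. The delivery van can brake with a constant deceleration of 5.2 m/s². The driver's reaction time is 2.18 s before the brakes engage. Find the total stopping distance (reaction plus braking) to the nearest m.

Total stopping distance ≈ 21 m

26 km/h ÷ 3.6 = 7.2222 m/s.
Reaction distance = v·t_r = 7.2222 × 2.18 = 15.744 m.
Braking distance = v²/(2a) = 7.2222² / (2 × 5.200) = 52.160 / 10.400 = 5.015 m.
Total = 15.744 + 5.015 = 20.759 m.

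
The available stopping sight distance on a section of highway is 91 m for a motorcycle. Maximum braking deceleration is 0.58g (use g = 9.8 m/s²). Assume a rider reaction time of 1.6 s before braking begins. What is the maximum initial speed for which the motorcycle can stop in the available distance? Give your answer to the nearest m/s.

a = 0.58 × 9.8 = 5.684 m/s².
Stopping distance: v·t_r + v²/(2a) = 91 with t_r = 1.6 s and a = 5.684 m/s².
So v² + 18.189 v − 1034.49 = 0.
Positive root: v = −a·t_r + √((a·t_r)² + 2a·d) = −9.094 + √(82.701 + 1034.49) = 24.3304 m/s.

Maximum speed ≈ 24 m/s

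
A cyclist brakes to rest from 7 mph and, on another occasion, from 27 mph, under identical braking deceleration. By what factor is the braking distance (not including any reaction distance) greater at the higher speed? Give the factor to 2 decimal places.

Braking distance d = v²/(2a), so with a fixed, d ∝ v².
Factor = (27/7)² = 3.8571² = 14.8772.

Factor ≈ 14.88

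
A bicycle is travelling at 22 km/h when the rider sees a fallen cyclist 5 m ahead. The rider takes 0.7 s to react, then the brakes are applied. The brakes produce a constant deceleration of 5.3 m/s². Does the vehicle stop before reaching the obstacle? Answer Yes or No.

22 km/h ÷ 3.6 = 6.1111 m/s.
Reaction distance = 6.1111 × 0.7 = 4.278 m.
Braking distance = v²/(2a) = 37.346 / 10.600 = 3.523 m.
Total stopping distance = 4.278 + 3.523 = 7.801 m, vs 5 m available — it cannot stop in time and overshoots by 7.801 − 5 = 2.801 m.

No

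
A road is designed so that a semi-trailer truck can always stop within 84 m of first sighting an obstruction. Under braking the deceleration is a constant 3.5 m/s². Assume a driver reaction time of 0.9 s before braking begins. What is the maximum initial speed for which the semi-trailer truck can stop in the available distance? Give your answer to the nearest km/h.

Maximum speed ≈ 77 km/h

Stopping distance: v·t_r + v²/(2a) = 84 with t_r = 0.9 s and a = 3.500 m/s².
So v² + 6.300 v − 588.00 = 0.
Positive root: v = −a·t_r + √((a·t_r)² + 2a·d) = −3.150 + √(9.922 + 588.00) = 21.3024 m/s.
21.3024 m/s × 3.6 = 76.689 km/h.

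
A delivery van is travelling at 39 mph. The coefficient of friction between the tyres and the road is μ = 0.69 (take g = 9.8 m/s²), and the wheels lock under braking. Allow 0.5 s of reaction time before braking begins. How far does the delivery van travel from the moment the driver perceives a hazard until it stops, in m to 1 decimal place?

Total stopping distance ≈ 31.2 m

39 mph × 0.44704 = 17.4346 m/s.
a = μg = 0.69 × 9.8 = 6.762 m/s².
Reaction distance = v·t_r = 17.4346 × 0.5 = 8.717 m.
Braking distance = v²/(2a) = 17.4346² / (2 × 6.762) = 303.965 / 13.524 = 22.476 m.
Total = 8.717 + 22.476 = 31.193 m.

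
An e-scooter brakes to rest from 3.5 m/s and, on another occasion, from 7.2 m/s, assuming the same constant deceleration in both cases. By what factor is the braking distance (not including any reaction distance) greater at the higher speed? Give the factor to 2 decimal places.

Braking distance d = v²/(2a), so with a fixed, d ∝ v².
Factor = (7.2/3.5)² = 2.0571² = 4.2317.

Factor ≈ 4.23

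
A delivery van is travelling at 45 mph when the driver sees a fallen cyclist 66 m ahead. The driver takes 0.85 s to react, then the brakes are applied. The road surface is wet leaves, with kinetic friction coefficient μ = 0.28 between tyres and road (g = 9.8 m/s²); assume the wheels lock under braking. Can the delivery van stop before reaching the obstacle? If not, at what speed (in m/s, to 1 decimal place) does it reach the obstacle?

No — it strikes the obstacle at 11.7 m/s

45 mph × 0.44704 = 20.1168 m/s.
a = μg = 0.28 × 9.8 = 2.744 m/s².
Reaction distance = 20.1168 × 0.85 = 17.099 m.
Braking distance needed to stop: v²/(2a) = 404.686 / 5.488 = 73.740 m, so total needed = 17.099 + 73.740 = 90.839 m > 66 m — it cannot stop.
Distance remaining when braking begins: 66 − 17.099 = 48.901 m.
v² = v₀² − 2a·d = 404.686 − 2 × 2.744 × 48.901 = 136.317 m²/s².
v = √136.317 = 11.675 m/s.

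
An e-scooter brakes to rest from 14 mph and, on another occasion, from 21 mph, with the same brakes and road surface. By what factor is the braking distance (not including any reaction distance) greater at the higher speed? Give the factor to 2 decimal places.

Factor ≈ 2.25

Braking distance d = v²/(2a), so with a fixed, d ∝ v².
Factor = (21/14)² = 1.5000² = 2.2500.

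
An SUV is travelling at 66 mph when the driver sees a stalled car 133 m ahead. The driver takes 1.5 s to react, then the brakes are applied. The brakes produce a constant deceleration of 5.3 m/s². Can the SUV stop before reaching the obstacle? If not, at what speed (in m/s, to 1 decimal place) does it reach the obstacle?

Yes — it stops about 6.6 m short of the obstacle, so it never reaches it

66 mph × 0.44704 = 29.5046 m/s.
Reaction distance = 29.5046 × 1.5 = 44.257 m.
Braking distance = v²/(2a) = 870.521 / 10.600 = 82.125 m.
Total stopping distance = 44.257 + 82.125 = 126.382 m, vs 133 m available — it stops with 133 − 126.382 = 6.618 m to spare.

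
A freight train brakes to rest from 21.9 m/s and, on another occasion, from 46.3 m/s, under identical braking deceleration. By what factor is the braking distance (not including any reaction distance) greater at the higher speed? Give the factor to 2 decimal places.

Factor ≈ 4.47

Braking distance d = v²/(2a), so with a fixed, d ∝ v².
Factor = (46.3/21.9)² = 2.1142² = 4.4698.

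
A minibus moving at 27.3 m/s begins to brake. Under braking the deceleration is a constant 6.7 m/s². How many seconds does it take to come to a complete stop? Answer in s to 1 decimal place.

Braking time = v/a = 27.3000 / 6.700 = 4.075 s.

Braking time ≈ 4.1 s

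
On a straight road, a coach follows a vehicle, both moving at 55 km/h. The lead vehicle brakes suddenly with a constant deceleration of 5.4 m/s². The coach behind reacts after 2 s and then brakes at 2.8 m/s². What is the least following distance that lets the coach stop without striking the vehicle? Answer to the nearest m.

Minimum gap ≈ 51 m

55 km/h ÷ 3.6 = 15.2778 m/s.
Leader travels v²/(2a_L) = 233.411 / 10.800 = 21.612 m before stopping.
Follower covers v·t_r = 15.2778 × 2 = 30.556 m while reacting, then v²/(2a_F) = 233.411 / 5.600 = 41.681 m while braking, for a total of 30.556 + 41.681 = 72.237 m.
Since a_F ≤ a_L and the follower starts braking later, the follower is never slower than the leader, so the closest approach is when both have stopped.
Minimum gap = 72.237 − 21.612 = 50.625 m.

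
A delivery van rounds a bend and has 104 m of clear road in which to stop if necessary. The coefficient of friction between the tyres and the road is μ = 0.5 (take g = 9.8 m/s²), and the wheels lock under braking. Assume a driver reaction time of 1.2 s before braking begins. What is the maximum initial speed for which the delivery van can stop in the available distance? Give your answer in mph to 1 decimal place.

a = μg = 0.5 × 9.8 = 4.900 m/s².
Stopping distance: v·t_r + v²/(2a) = 104 with t_r = 1.2 s and a = 4.900 m/s².
So v² + 11.760 v − 1019.20 = 0.
Positive root: v = −a·t_r + √((a·t_r)² + 2a·d) = −5.880 + √(34.574 + 1019.20) = 26.5819 m/s.
26.5819 m/s ÷ 0.44704 = 59.462 mph.

Maximum speed ≈ 59.5 mph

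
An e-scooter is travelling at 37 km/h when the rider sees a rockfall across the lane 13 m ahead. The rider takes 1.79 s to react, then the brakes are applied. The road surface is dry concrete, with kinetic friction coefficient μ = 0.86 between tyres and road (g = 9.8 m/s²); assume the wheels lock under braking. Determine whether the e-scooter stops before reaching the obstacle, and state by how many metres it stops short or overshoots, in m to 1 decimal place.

No — it overshoots by 11.7 m

37 km/h ÷ 3.6 = 10.2778 m/s.
a = μg = 0.86 × 9.8 = 8.428 m/s².
Reaction distance = 10.2778 × 1.79 = 18.397 m.
Braking distance = v²/(2a) = 105.633 / 16.856 = 6.267 m.
Total stopping distance = 18.397 + 6.267 = 24.664 m, vs 13 m available — it cannot stop in time and overshoots by 24.664 − 13 = 11.664 m.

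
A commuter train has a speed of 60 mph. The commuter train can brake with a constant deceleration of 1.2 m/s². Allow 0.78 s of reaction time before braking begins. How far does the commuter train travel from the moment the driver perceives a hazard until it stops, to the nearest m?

60 mph × 0.44704 = 26.8224 m/s.
Reaction distance = v·t_r = 26.8224 × 0.78 = 20.921 m.
Braking distance = v²/(2a) = 26.8224² / (2 × 1.200) = 719.441 / 2.400 = 299.767 m.
Total = 20.921 + 299.767 = 320.688 m.

Total stopping distance ≈ 321 m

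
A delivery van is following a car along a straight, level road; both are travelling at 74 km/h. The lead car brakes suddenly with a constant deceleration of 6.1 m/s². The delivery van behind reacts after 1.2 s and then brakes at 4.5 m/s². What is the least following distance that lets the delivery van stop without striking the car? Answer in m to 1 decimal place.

Minimum gap ≈ 37.0 m

74 km/h ÷ 3.6 = 20.5556 m/s.
Leader travels v²/(2a_L) = 422.533 / 12.200 = 34.634 m before stopping.
Follower covers v·t_r = 20.5556 × 1.2 = 24.667 m while reacting, then v²/(2a_F) = 422.533 / 9.000 = 46.948 m while braking, for a total of 24.667 + 46.948 = 71.615 m.
Since a_F ≤ a_L and the follower starts braking later, the follower is never slower than the leader, so the closest approach is when both have stopped.
Minimum gap = 71.615 − 34.634 = 36.981 m.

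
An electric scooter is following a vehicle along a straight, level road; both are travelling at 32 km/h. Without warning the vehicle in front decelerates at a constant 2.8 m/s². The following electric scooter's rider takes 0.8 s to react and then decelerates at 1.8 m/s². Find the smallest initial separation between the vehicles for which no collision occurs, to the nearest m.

32 km/h ÷ 3.6 = 8.8889 m/s.
Leader travels v²/(2a_L) = 79.013 / 5.600 = 14.109 m before stopping.
Follower covers v·t_r = 8.8889 × 0.8 = 7.111 m while reacting, then v²/(2a_F) = 79.013 / 3.600 = 21.948 m while braking, for a total of 7.111 + 21.948 = 29.059 m.
Since a_F ≤ a_L and the follower starts braking later, the follower is never slower than the leader, so the closest approach is when both have stopped.
Minimum gap = 29.059 − 14.109 = 14.950 m.

Minimum gap ≈ 15 m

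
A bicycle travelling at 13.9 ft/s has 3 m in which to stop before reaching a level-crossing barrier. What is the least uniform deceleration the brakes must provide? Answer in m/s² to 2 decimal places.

13.9 ft/s × 0.3048 = 4.2367 m/s.
v² = 2a·d ⇒ a = v²/(2d) = 4.2367² / (2 × 3.000) = 17.950 / 6.000 = 2.9917 m/s².

Required deceleration ≈ 2.99 m/s²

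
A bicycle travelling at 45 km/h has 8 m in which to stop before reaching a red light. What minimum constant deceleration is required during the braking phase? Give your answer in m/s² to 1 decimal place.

45 km/h ÷ 3.6 = 12.5000 m/s.
v² = 2a·d ⇒ a = v²/(2d) = 12.5000² / (2 × 8.000) = 156.250 / 16.000 = 9.7656 m/s².

Required deceleration ≈ 9.8 m/s²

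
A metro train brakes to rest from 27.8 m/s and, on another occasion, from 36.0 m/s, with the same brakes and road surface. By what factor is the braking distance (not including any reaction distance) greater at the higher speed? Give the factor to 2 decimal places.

Factor ≈ 1.68

Braking distance d = v²/(2a), so with a fixed, d ∝ v².
Factor = (36.0/27.8)² = 1.2950² = 1.6770.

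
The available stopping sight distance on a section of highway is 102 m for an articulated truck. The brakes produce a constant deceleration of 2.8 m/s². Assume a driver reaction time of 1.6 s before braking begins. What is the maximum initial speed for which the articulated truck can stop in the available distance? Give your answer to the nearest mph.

Stopping distance: v·t_r + v²/(2a) = 102 with t_r = 1.6 s and a = 2.800 m/s².
So v² + 8.960 v − 571.20 = 0.
Positive root: v = −a·t_r + √((a·t_r)² + 2a·d) = −4.480 + √(20.070 + 571.20) = 19.8360 m/s.
19.8360 m/s ÷ 0.44704 = 44.372 mph.

Maximum speed ≈ 44 mph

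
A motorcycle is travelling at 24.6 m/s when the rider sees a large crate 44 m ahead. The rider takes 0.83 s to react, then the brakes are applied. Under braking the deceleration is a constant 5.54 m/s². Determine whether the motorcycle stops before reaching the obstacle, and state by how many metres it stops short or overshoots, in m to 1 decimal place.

Reaction distance = 24.6000 × 0.83 = 20.418 m.
Braking distance = v²/(2a) = 605.160 / 11.080 = 54.617 m.
Total stopping distance = 20.418 + 54.617 = 75.035 m, vs 44 m available — it cannot stop in time and overshoots by 75.035 − 44 = 31.035 m.

No — it overshoots by 31.0 m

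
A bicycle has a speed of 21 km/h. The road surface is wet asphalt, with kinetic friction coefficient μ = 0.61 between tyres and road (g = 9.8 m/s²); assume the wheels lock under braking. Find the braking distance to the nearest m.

21 km/h ÷ 3.6 = 5.8333 m/s.
a = μg = 0.61 × 9.8 = 5.978 m/s².
Braking distance = v²/(2a) = 5.8333² / (2 × 5.978) = 34.027 / 11.956 = 2.846 m.

Braking distance ≈ 3 m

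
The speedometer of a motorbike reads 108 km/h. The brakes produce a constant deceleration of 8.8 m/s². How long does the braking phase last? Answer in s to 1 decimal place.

Braking time ≈ 3.4 s

108 km/h ÷ 3.6 = 30.0000 m/s.
Braking time = v/a = 30.0000 / 8.800 = 3.409 s.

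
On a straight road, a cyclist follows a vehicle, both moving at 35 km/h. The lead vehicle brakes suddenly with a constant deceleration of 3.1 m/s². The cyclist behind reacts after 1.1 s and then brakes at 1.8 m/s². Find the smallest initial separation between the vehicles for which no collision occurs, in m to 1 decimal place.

35 km/h ÷ 3.6 = 9.7222 m/s.
Leader travels v²/(2a_L) = 94.521 / 6.200 = 15.245 m before stopping.
Follower covers v·t_r = 9.7222 × 1.1 = 10.694 m while reacting, then v²/(2a_F) = 94.521 / 3.600 = 26.256 m while braking, for a total of 10.694 + 26.256 = 36.950 m.
Since a_F ≤ a_L and the follower starts braking later, the follower is never slower than the leader, so the closest approach is when both have stopped.
Minimum gap = 36.950 − 15.245 = 21.705 m.

Minimum gap ≈ 21.7 m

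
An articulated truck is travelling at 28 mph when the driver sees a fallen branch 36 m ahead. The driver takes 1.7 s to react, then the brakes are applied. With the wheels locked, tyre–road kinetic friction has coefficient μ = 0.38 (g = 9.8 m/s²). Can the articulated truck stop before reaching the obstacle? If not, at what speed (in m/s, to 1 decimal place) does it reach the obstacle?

No — it strikes the obstacle at 6.9 m/s

28 mph × 0.44704 = 12.5171 m/s.
a = μg = 0.38 × 9.8 = 3.724 m/s².
Reaction distance = 12.5171 × 1.7 = 21.279 m.
Braking distance needed to stop: v²/(2a) = 156.678 / 7.448 = 21.036 m, so total needed = 21.279 + 21.036 = 42.315 m > 36 m — it cannot stop.
Distance remaining when braking begins: 36 − 21.279 = 14.721 m.
v² = v₀² − 2a·d = 156.678 − 2 × 3.724 × 14.721 = 47.036 m²/s².
v = √47.036 = 6.858 m/s.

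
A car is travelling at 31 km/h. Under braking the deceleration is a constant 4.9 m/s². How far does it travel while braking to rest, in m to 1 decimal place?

31 km/h ÷ 3.6 = 8.6111 m/s.
Braking distance = v²/(2a) = 8.6111² / (2 × 4.900) = 74.151 / 9.800 = 7.566 m.

Braking distance ≈ 7.6 m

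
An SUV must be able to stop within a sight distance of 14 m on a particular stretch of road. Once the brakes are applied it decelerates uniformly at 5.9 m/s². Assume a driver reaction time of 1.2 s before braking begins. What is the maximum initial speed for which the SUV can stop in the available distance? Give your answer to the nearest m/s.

Stopping distance: v·t_r + v²/(2a) = 14 with t_r = 1.2 s and a = 5.900 m/s².
So v² + 14.160 v − 165.20 = 0.
Positive root: v = −a·t_r + √((a·t_r)² + 2a·d) = −7.080 + √(50.126 + 165.20) = 7.5940 m/s.

Maximum speed ≈ 8 m/s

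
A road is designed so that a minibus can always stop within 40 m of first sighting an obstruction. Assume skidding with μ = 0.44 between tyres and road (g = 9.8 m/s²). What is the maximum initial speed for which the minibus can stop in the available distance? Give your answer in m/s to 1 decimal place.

Maximum speed ≈ 18.6 m/s

a = μg = 0.44 × 9.8 = 4.312 m/s².
v²/(2a) = d ⇒ v = √(2 × 4.312 × 40) = √344.96 = 18.5731 m/s.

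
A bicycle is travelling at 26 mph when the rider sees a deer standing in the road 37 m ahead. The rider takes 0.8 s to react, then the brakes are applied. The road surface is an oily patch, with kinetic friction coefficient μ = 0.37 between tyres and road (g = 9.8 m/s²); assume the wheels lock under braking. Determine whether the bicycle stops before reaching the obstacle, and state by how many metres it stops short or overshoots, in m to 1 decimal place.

26 mph × 0.44704 = 11.6230 m/s.
a = μg = 0.37 × 9.8 = 3.626 m/s².
Reaction distance = 11.6230 × 0.8 = 9.298 m.
Braking distance = v²/(2a) = 135.094 / 7.252 = 18.629 m.
Total stopping distance = 9.298 + 18.629 = 27.927 m, vs 37 m available — it stops with 37 − 27.927 = 9.073 m to spare.

Yes — it stops 9.1 m short of the obstacle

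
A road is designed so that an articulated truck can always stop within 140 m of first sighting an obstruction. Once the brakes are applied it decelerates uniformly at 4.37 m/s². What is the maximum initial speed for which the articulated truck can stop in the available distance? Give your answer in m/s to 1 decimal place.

v²/(2a) = d ⇒ v = √(2 × 4.370 × 140) = √1223.60 = 34.9800 m/s.

Maximum speed ≈ 35.0 m/s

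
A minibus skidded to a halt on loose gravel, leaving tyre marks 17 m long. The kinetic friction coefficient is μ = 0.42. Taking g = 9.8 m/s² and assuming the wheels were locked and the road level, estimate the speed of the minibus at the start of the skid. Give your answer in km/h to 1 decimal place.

Deceleration a = μg = 0.42 × 9.8 = 4.116 m/s².
v = √(2a·d) = √(2 × 4.116 × 17) = √139.944 = 11.8298 m/s.
= 11.8298 × 3.6 = 42.587 km/h.

Initial speed ≈ 42.6 km/h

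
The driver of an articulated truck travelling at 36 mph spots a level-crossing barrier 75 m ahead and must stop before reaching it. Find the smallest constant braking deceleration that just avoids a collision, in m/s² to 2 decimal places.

36 mph × 0.44704 = 16.0934 m/s.
v² = 2a·d ⇒ a = v²/(2d) = 16.0934² / (2 × 75.000) = 258.998 / 150.000 = 1.7267 m/s².

Required deceleration ≈ 1.73 m/s²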